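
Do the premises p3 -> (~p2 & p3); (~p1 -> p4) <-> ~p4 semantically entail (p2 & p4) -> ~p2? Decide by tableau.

Initial set: {T (p3 -> (~p2 & p3)); T ((~p1 -> p4) <-> ~p4); F ((p2 & p4) -> ~p2)}.
F ((p2 & p4) -> ~p2): α-rule — add T (p2 & p4), F ~p2.
T (p2 & p4): α-rule — add T p2, T p4.
T (p3 -> (~p2 & p3)): β-rule — branch into F p3  //  T (~p2 & p3).
  branch 1 (add F p3):
    T ((~p1 -> p4) <-> ~p4): β-rule — branch into T (~p1 -> p4), T ~p4  //  F (~p1 -> p4), F ~p4.
      branch 1.1 (add T (~p1 -> p4), T ~p4):
        × closes — contains both p4 and ~p4.
      branch 1.2 (add F (~p1 -> p4), F ~p4):
        F (~p1 -> p4): α-rule — add T ~p1, F p4.
        × closes — contains both p4 and ~p4.
  branch 2 (add T (~p2 & p3)):
    T (~p2 & p3): α-rule — add T ~p2, T p3.
    × closes — contains both p2 and ~p2.
All 3 branches close.
Every branch closed, so the premises entail the conclusion.

Yes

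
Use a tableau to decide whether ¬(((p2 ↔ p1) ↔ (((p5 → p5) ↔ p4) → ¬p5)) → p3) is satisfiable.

Initial set: {¬(((p2 ↔ p1) ↔ (((p5 → p5) ↔ p4) → ¬p5)) → p3)}.
¬(((p2 ↔ p1) ↔ (((p5 → p5) ↔ p4) → ¬p5)) → p3): α-rule — add ((p2 ↔ p1) ↔ (((p5 → p5) ↔ p4) → ¬p5)), ¬p3.
((p2 ↔ p1) ↔ (((p5 → p5) ↔ p4) → ¬p5)): β-rule — branch into (p2 ↔ p1), (((p5 → p5) ↔ p4) → ¬p5)  //  ¬(p2 ↔ p1), ¬(((p5 → p5) ↔ p4) → ¬p5).
  branch 1 (add (p2 ↔ p1), (((p5 → p5) ↔ p4) → ¬p5)):
    (p2 ↔ p1): β-rule — branch into p2, p1  //  ¬p2, ¬p1.
      branch 1.1 (add p2, p1):
        (((p5 → p5) ↔ p4) → ¬p5): β-rule — branch into ¬((p5 → p5) ↔ p4)  //  ¬p5.
          branch 1.1.1 (add ¬((p5 → p5) ↔ p4)):
            ¬((p5 → p5) ↔ p4): β-rule — branch into (p5 → p5), ¬p4  //  ¬(p5 → p5), p4.
              branch 1.1.1.1 (add (p5 → p5), ¬p4):
                (p5 → p5): β-rule — branch into ¬p5  //  p5.
                  branch 1.1.1.1.1 (add ¬p5):
                    ○ open, literals {p1=T, p2=T, p3=F, p4=F, p5=F}.
                  branch 1.1.1.1.2 (add p5):
                    ○ open, literals {p1=T, p2=T, p3=F, p4=F, p5=T}.
              branch 1.1.1.2 (add ¬(p5 → p5), p4):
                ¬(p5 → p5): α-rule — add p5, ¬p5.
                × closes — contains both p5 and ¬p5.
          branch 1.1.2 (add ¬p5):
            ○ open, literals {p1=T, p2=T, p3=F, p5=F}.
      branch 1.2 (add ¬p2, ¬p1):
        (((p5 → p5) ↔ p4) → ¬p5): β-rule — branch into ¬((p5 → p5) ↔ p4)  //  ¬p5.
          branch 1.2.1 (add ¬((p5 → p5) ↔ p4)):
            ¬((p5 → p5) ↔ p4): β-rule — branch into (p5 → p5), ¬p4  //  ¬(p5 → p5), p4.
              branch 1.2.1.1 (add (p5 → p5), ¬p4):
                (p5 → p5): β-rule — branch into ¬p5  //  p5.
                  branch 1.2.1.1.1 (add ¬p5):
                    ○ open, literals {p1=F, p2=F, p3=F, p4=F, p5=F}.
                  branch 1.2.1.1.2 (add p5):
                    ○ open, literals {p1=F, p2=F, p3=F, p4=F, p5=T}.
              branch 1.2.1.2 (add ¬(p5 → p5), p4):
                ¬(p5 → p5): α-rule — add p5, ¬p5.
                × closes — contains both p5 and ¬p5.
          branch 1.2.2 (add ¬p5):
            ○ open, literals {p1=F, p2=F, p3=F, p5=F}.
  branch 2 (add ¬(p2 ↔ p1), ¬(((p5 → p5) ↔ p4) → ¬p5)):
    ¬(((p5 → p5) ↔ p4) → ¬p5): α-rule — add ((p5 → p5) ↔ p4), ¬¬p5.
    ¬(p2 ↔ p1): β-rule — branch into p2, ¬p1  //  ¬p2, p1.
      branch 2.1 (add p2, ¬p1):
        ((p5 → p5) ↔ p4): β-rule — branch into (p5 → p5), p4  //  ¬(p5 → p5), ¬p4.
          branch 2.1.1 (add (p5 → p5), p4):
            (p5 → p5): β-rule — branch into ¬p5  //  p5.
              branch 2.1.1.1 (add ¬p5):
                × closes — contains both p5 and ¬p5.
              branch 2.1.1.2 (add p5):
                ○ open, literals {p1=F, p2=T, p3=F, p4=T, p5=T}.
          branch 2.1.2 (add ¬(p5 → p5), ¬p4):
            ¬(p5 → p5): α-rule — add p5, ¬p5.
            × closes — contains both p5 and ¬p5.
      branch 2.2 (add ¬p2, p1):
        ((p5 → p5) ↔ p4): β-rule — branch into (p5 → p5), p4  //  ¬(p5 → p5), ¬p4.
          branch 2.2.1 (add (p5 → p5), p4):
            (p5 → p5): β-rule — branch into ¬p5  //  p5.
              branch 2.2.1.1 (add ¬p5):
                × closes — contains both p5 and ¬p5.
              branch 2.2.1.2 (add p5):
                ○ open, literals {p1=T, p2=F, p3=F, p4=T, p5=T}.
          branch 2.2.2 (add ¬(p5 → p5), ¬p4):
            ¬(p5 → p5): α-rule — add p5, ¬p5.
            × closes — contains both p5 and ¬p5.
6 branches closed, 8 open.
An open branch gives a satisfying assignment: p1=T, p2=T, p3=F, p4=F, p5=F.

Satisfiable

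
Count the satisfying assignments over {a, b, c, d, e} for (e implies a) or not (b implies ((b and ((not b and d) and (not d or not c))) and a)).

28

Initial set: {((e implies a) or not (b implies ((b and ((not b and d) and (not d or not c))) and a)))}.
((e implies a) or not (b implies ((b and ((not b and d) and (not d or not c))) and a))): β-rule — branch into (e implies a)  //  not (b implies ((b and ((not b and d) and (not d or not c))) and a)).
  branch 1 (add (e implies a)):
    (e implies a): β-rule — branch into not e  //  a.
      branch 1.1 (add not e):
        ○ open, literals {e=F}.
      branch 1.2 (add a):
        ○ open, literals {a=T}.
  branch 2 (add not (b implies ((b and ((not b and d) and (not d or not c))) and a))):
    not (b implies ((b and ((not b and d) and (not d or not c))) and a)): α-rule — add b, not ((b and ((not b and d) and (not d or not c))) and a).
    not ((b and ((not b and d) and (not d or not c))) and a): β-rule — branch into not (b and ((not b and d) and (not d or not c)))  //  not a.
      branch 2.1 (add not (b and ((not b and d) and (not d or not c)))):
        not (b and ((not b and d) and (not d or not c))): β-rule — branch into not b  //  not ((not b and d) and (not d or not c)).
          branch 2.1.1 (add not b):
            × closes — contains both b and not b.
          branch 2.1.2 (add not ((not b and d) and (not d or not c))):
            not ((not b and d) and (not d or not c)): β-rule — branch into not (not b and d)  //  not (not d or not c).
              branch 2.1.2.1 (add not (not b and d)):
                not (not b and d): β-rule — branch into not not b  //  not d.
                  branch 2.1.2.1.1 (add not not b):
                    ○ open, literals {b=T}.
                  branch 2.1.2.1.2 (add not d):
                    ○ open, literals {b=T, d=F}.
              branch 2.1.2.2 (add not (not d or not c)):
                not (not d or not c): α-rule — add not not d, not not c.
                ○ open, literals {b=T, c=T, d=T}.
      branch 2.2 (add not a):
        ○ open, literals {a=F, b=T}.
1 branch closed, 6 open.
Each open branch fixes some atoms; the unmentioned ones are free. Counting distinct full assignments: branch {e=F} (a, b, c, d) contributes 16 new; branch {a=T} (b, c, d, e) contributes 8 new; branch {b=T} (a, c, d, e) contributes 4 new; branch {b=T, d=F} (a, c, e) contributes 0 new; branch {b=T, c=T, d=T} (a, e) contributes 0 new; branch {a=F, b=T} (c, d, e) contributes 0 new. Total: 28.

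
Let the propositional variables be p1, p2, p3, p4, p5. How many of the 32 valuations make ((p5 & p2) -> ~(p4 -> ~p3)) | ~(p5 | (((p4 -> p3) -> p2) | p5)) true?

26

Initial set: {(((p5 & p2) -> ~(p4 -> ~p3)) | ~(p5 | (((p4 -> p3) -> p2) | p5)))}.
(((p5 & p2) -> ~(p4 -> ~p3)) | ~(p5 | (((p4 -> p3) -> p2) | p5))): β-rule — branch into ((p5 & p2) -> ~(p4 -> ~p3))  //  ~(p5 | (((p4 -> p3) -> p2) | p5)).
  branch 1 (add ((p5 & p2) -> ~(p4 -> ~p3))):
    ((p5 & p2) -> ~(p4 -> ~p3)): β-rule — branch into ~(p5 & p2)  //  ~(p4 -> ~p3).
      branch 1.1 (add ~(p5 & p2)):
        ~(p5 & p2): β-rule — branch into ~p5  //  ~p2.
          branch 1.1.1 (add ~p5):
            ○ open, literals {p5=false}.
          branch 1.1.2 (add ~p2):
            ○ open, literals {p2=false}.
      branch 1.2 (add ~(p4 -> ~p3)):
        ~(p4 -> ~p3): α-rule — add p4, ~~p3.
        ○ open, literals {p3=true, p4=true}.
  branch 2 (add ~(p5 | (((p4 -> p3) -> p2) | p5))):
    ~(p5 | (((p4 -> p3) -> p2) | p5)): α-rule — add ~p5, ~(((p4 -> p3) -> p2) | p5).
    ~(((p4 -> p3) -> p2) | p5): α-rule — add ~((p4 -> p3) -> p2), ~p5.
    ~((p4 -> p3) -> p2): α-rule — add (p4 -> p3), ~p2.
    (p4 -> p3): β-rule — branch into ~p4  //  p3.
      branch 2.1 (add ~p4):
        ○ open, literals {p2=false, p4=false, p5=false}.
      branch 2.2 (add p3):
        ○ open, literals {p2=false, p3=true, p5=false}.
0 branches closed, 5 open.
Each open branch fixes some atoms; the unmentioned ones are free. Counting distinct full assignments: branch {p5=false} (p1, p2, p3, p4) contributes 16 new; branch {p2=false} (p1, p3, p4, p5) contributes 8 new; branch {p3=true, p4=true} (p1, p2, p5) contributes 2 new; branch {p2=false, p4=false, p5=false} (p1, p3) contributes 0 new; branch {p2=false, p3=true, p5=false} (p1, p4) contributes 0 new. Total: 26.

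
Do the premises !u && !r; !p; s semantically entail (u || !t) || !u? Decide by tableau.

Initial set: {(!u && !r); !p; s; !((u || !t) || !u)}.
(!u && !r): α-rule — add !u, !r.
!((u || !t) || !u): α-rule — add !(u || !t), !!u.
× closes — contains both u and !u.
All 1 branch closes.
Every branch closed, so the premises entail the conclusion.

Yes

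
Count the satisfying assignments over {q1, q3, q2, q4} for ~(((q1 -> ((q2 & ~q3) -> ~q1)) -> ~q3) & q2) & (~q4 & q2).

2

Initial set: {(~(((q1 -> ((q2 & ~q3) -> ~q1)) -> ~q3) & q2) & (~q4 & q2))}.
(~(((q1 -> ((q2 & ~q3) -> ~q1)) -> ~q3) & q2) & (~q4 & q2)): α-rule — add ~(((q1 -> ((q2 & ~q3) -> ~q1)) -> ~q3) & q2), (~q4 & q2).
(~q4 & q2): α-rule — add ~q4, q2.
~(((q1 -> ((q2 & ~q3) -> ~q1)) -> ~q3) & q2): β-rule — branch into ~((q1 -> ((q2 & ~q3) -> ~q1)) -> ~q3)  //  ~q2.
  branch 1 (add ~((q1 -> ((q2 & ~q3) -> ~q1)) -> ~q3)):
    ~((q1 -> ((q2 & ~q3) -> ~q1)) -> ~q3): α-rule — add (q1 -> ((q2 & ~q3) -> ~q1)), ~~q3.
    (q1 -> ((q2 & ~q3) -> ~q1)): β-rule — branch into ~q1  //  ((q2 & ~q3) -> ~q1).
      branch 1.1 (add ~q1):
        ○ open, literals {q1=F, q2=T, q3=T, q4=F}.
      branch 1.2 (add ((q2 & ~q3) -> ~q1)):
        ((q2 & ~q3) -> ~q1): β-rule — branch into ~(q2 & ~q3)  //  ~q1.
          branch 1.2.1 (add ~(q2 & ~q3)):
            ~(q2 & ~q3): β-rule — branch into ~q2  //  ~~q3.
              branch 1.2.1.1 (add ~q2):
                × closes — contains both q2 and ~q2.
              branch 1.2.1.2 (add ~~q3):
                ○ open, literals {q2=T, q3=T, q4=F}.
          branch 1.2.2 (add ~q1):
            ○ open, literals {q1=F, q2=T, q3=T, q4=F}.
  branch 2 (add ~q2):
    × closes — contains both q2 and ~q2.
2 branches closed, 3 open.
Each open branch fixes some atoms; the unmentioned ones are free. Counting distinct full assignments: branch {q1=F, q2=T, q3=T, q4=F} (none free) contributes 1 new; branch {q2=T, q3=T, q4=F} (q1) contributes 1 new; branch {q1=F, q2=T, q3=T, q4=F} (none free) contributes 0 new. Total: 2.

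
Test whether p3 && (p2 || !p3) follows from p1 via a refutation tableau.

No

Initial set: {T p1; F (p3 && (p2 || !p3))}.
F (p3 && (p2 || !p3)): β-rule — branch into F p3  //  F (p2 || !p3).
  branch 1 (add F p3):
    ○ open, literals {p1=true, p3=false}.
  branch 2 (add F (p2 || !p3)):
    F (p2 || !p3): α-rule — add F p2, F !p3.
    ○ open, literals {p1=true, p2=false, p3=true}.
0 branches closed, 2 open.
An open branch gives a countermodel: p1=true, p3=false (unmentioned atoms arbitrary); the premises hold there but the conclusion fails.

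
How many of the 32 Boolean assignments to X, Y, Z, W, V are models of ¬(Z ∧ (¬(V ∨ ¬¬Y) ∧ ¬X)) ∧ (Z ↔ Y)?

Initial set: {T (¬(Z ∧ (¬(V ∨ ¬¬Y) ∧ ¬X)) ∧ (Z ↔ Y))}.
T (¬(Z ∧ (¬(V ∨ ¬¬Y) ∧ ¬X)) ∧ (Z ↔ Y)): α-rule — add T ¬(Z ∧ (¬(V ∨ ¬¬Y) ∧ ¬X)), T (Z ↔ Y).
T ¬(Z ∧ (¬(V ∨ ¬¬Y) ∧ ¬X)): β-rule — branch into F Z  //  F (¬(V ∨ ¬¬Y) ∧ ¬X).
  branch 1 (add F Z):
    T (Z ↔ Y): β-rule — branch into T Z, T Y  //  F Z, F Y.
      branch 1.1 (add T Z, T Y):
        × closes — contains both Z and ¬Z.
      branch 1.2 (add F Z, F Y):
        ○ open, literals {Y=false, Z=false}.
  branch 2 (add F (¬(V ∨ ¬¬Y) ∧ ¬X)):
    T (Z ↔ Y): β-rule — branch into T Z, T Y  //  F Z, F Y.
      branch 2.1 (add T Z, T Y):
        F (¬(V ∨ ¬¬Y) ∧ ¬X): β-rule — branch into F ¬(V ∨ ¬¬Y)  //  F ¬X.
          branch 2.1.1 (add F ¬(V ∨ ¬¬Y)):
            F ¬(V ∨ ¬¬Y): β-rule — branch into T V  //  T ¬¬Y.
              branch 2.1.1.1 (add T V):
                ○ open, literals {V=true, Y=true, Z=true}.
              branch 2.1.1.2 (add T ¬¬Y):
                T ¬¬Y: drop double negation, giving T Y.
                ○ open, literals {Y=true, Z=true}.
          branch 2.1.2 (add F ¬X):
            ○ open, literals {X=true, Y=true, Z=true}.
      branch 2.2 (add F Z, F Y):
        F (¬(V ∨ ¬¬Y) ∧ ¬X): β-rule — branch into F ¬(V ∨ ¬¬Y)  //  F ¬X.
          branch 2.2.1 (add F ¬(V ∨ ¬¬Y)):
            F ¬(V ∨ ¬¬Y): β-rule — branch into T V  //  T ¬¬Y.
              branch 2.2.1.1 (add T V):
                ○ open, literals {V=true, Y=false, Z=false}.
              branch 2.2.1.2 (add T ¬¬Y):
                T ¬¬Y: drop double negation, giving T Y.
                × closes — contains both Y and ¬Y.
          branch 2.2.2 (add F ¬X):
            ○ open, literals {X=true, Y=false, Z=false}.
2 branches closed, 6 open.
Each open branch fixes some atoms; the unmentioned ones are free. Counting distinct full assignments: branch {Y=false, Z=false} (X, W, V) contributes 8 new; branch {V=true, Y=true, Z=true} (X, W) contributes 4 new; branch {Y=true, Z=true} (X, W, V) contributes 4 new; branch {X=true, Y=true, Z=true} (W, V) contributes 0 new; branch {V=true, Y=false, Z=false} (X, W) contributes 0 new; branch {X=true, Y=false, Z=false} (W, V) contributes 0 new. Total: 16.

16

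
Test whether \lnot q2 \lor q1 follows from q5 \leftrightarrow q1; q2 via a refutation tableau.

Initial set: {(q5 \leftrightarrow q1); q2; \lnot (\lnot q2 \lor q1)}.
\lnot (\lnot q2 \lor q1): α-rule — add \lnot \lnot q2, \lnot q1.
(q5 \leftrightarrow q1): β-rule — branch into q5, q1  //  \lnot q5, \lnot q1.
  branch 1 (add q5, q1):
    × closes — contains both q1 and \lnot q1.
  branch 2 (add \lnot q5, \lnot q1):
    ○ open, literals {q1=false, q2=true, q5=false}.
1 branch closed, 1 open.
An open branch gives a countermodel: q1=false, q2=true, q5=false (unmentioned atoms arbitrary); the premises hold there but the conclusion fails.

No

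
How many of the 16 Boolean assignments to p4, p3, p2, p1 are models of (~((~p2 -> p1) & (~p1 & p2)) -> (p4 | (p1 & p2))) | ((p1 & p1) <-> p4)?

14

Initial set: {((~((~p2 -> p1) & (~p1 & p2)) -> (p4 | (p1 & p2))) | ((p1 & p1) <-> p4))}.
((~((~p2 -> p1) & (~p1 & p2)) -> (p4 | (p1 & p2))) | ((p1 & p1) <-> p4)): β-rule — branch into (~((~p2 -> p1) & (~p1 & p2)) -> (p4 | (p1 & p2)))  //  ((p1 & p1) <-> p4).
  branch 1 (add (~((~p2 -> p1) & (~p1 & p2)) -> (p4 | (p1 & p2)))):
    (~((~p2 -> p1) & (~p1 & p2)) -> (p4 | (p1 & p2))): β-rule — branch into ~~((~p2 -> p1) & (~p1 & p2))  //  (p4 | (p1 & p2)).
      branch 1.1 (add ~~((~p2 -> p1) & (~p1 & p2))):
        ~~((~p2 -> p1) & (~p1 & p2)): α-rule — add (~p2 -> p1), (~p1 & p2).
        (~p1 & p2): α-rule — add ~p1, p2.
        (~p2 -> p1): β-rule — branch into ~~p2  //  p1.
          branch 1.1.1 (add ~~p2):
            ○ open, literals {p1=F, p2=T}.
          branch 1.1.2 (add p1):
            × closes — contains both p1 and ~p1.
      branch 1.2 (add (p4 | (p1 & p2))):
        (p4 | (p1 & p2)): β-rule — branch into p4  //  (p1 & p2).
          branch 1.2.1 (add p4):
            ○ open, literals {p4=T}.
          branch 1.2.2 (add (p1 & p2)):
            (p1 & p2): α-rule — add p1, p2.
            ○ open, literals {p1=T, p2=T}.
  branch 2 (add ((p1 & p1) <-> p4)):
    ((p1 & p1) <-> p4): β-rule — branch into (p1 & p1), p4  //  ~(p1 & p1), ~p4.
      branch 2.1 (add (p1 & p1), p4):
        (p1 & p1): α-rule — add p1, p1.
        ○ open, literals {p1=T, p4=T}.
      branch 2.2 (add ~(p1 & p1), ~p4):
        ~(p1 & p1): β-rule — branch into ~p1  //  ~p1.
          branch 2.2.1 (add ~p1):
            ○ open, literals {p1=F, p4=F}.
          branch 2.2.2 (add ~p1):
            ○ open, literals {p1=F, p4=F}.
1 branch closed, 6 open.
Each open branch fixes some atoms; the unmentioned ones are free. Counting distinct full assignments: branch {p1=F, p2=T} (p4, p3) contributes 4 new; branch {p4=T} (p3, p2, p1) contributes 6 new; branch {p1=T, p2=T} (p4, p3) contributes 2 new; branch {p1=T, p4=T} (p3, p2) contributes 0 new; branch {p1=F, p4=F} (p3, p2) contributes 2 new; branch {p1=F, p4=F} (p3, p2) contributes 0 new. Total: 14.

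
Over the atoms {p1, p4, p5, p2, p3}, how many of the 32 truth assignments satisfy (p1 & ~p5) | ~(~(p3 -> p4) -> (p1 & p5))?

12

Initial set: {((p1 & ~p5) | ~(~(p3 -> p4) -> (p1 & p5)))}.
((p1 & ~p5) | ~(~(p3 -> p4) -> (p1 & p5))): β-rule — branch into (p1 & ~p5)  //  ~(~(p3 -> p4) -> (p1 & p5)).
  branch 1 (add (p1 & ~p5)):
    (p1 & ~p5): α-rule — add p1, ~p5.
    ○ open, literals {p1=T, p5=F}.
  branch 2 (add ~(~(p3 -> p4) -> (p1 & p5))):
    ~(~(p3 -> p4) -> (p1 & p5)): α-rule — add ~(p3 -> p4), ~(p1 & p5).
    ~(p3 -> p4): α-rule — add p3, ~p4.
    ~(p1 & p5): β-rule — branch into ~p1  //  ~p5.
      branch 2.1 (add ~p1):
        ○ open, literals {p1=F, p3=T, p4=F}.
      branch 2.2 (add ~p5):
        ○ open, literals {p3=T, p4=F, p5=F}.
0 branches closed, 3 open.
Each open branch fixes some atoms; the unmentioned ones are free. Counting distinct full assignments: branch {p1=T, p5=F} (p4, p2, p3) contributes 8 new; branch {p1=F, p3=T, p4=F} (p5, p2) contributes 4 new; branch {p3=T, p4=F, p5=F} (p1, p2) contributes 0 new. Total: 12.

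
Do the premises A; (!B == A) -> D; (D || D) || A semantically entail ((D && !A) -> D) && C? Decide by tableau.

No

Initial set: {A; ((!B == A) -> D); ((D || D) || A); !(((D && !A) -> D) && C)}.
((!B == A) -> D): β-rule — branch into !(!B == A)  //  D.
  branch 1 (add !(!B == A)):
    ((D || D) || A): β-rule — branch into (D || D)  //  A.
      branch 1.1 (add (D || D)):
        !(((D && !A) -> D) && C): β-rule — branch into !((D && !A) -> D)  //  !C.
          branch 1.1.1 (add !((D && !A) -> D)):
            !((D && !A) -> D): α-rule — add (D && !A), !D.
            (D && !A): α-rule — add D, !A.
            × closes — contains both D and !D.
          branch 1.1.2 (add !C):
            !(!B == A): β-rule — branch into !B, !A  //  !!B, A.
              branch 1.1.2.1 (add !B, !A):
                × closes — contains both A and !A.
              branch 1.1.2.2 (add !!B, A):
                (D || D): β-rule — branch into D  //  D.
                  branch 1.1.2.2.1 (add D):
                    ○ open, literals {A=1, B=1, C=0, D=1}.
                  branch 1.1.2.2.2 (add D):
                    ○ open, literals {A=1, B=1, C=0, D=1}.
      branch 1.2 (add A):
        !(((D && !A) -> D) && C): β-rule — branch into !((D && !A) -> D)  //  !C.
          branch 1.2.1 (add !((D && !A) -> D)):
            !((D && !A) -> D): α-rule — add (D && !A), !D.
            (D && !A): α-rule — add D, !A.
            × closes — contains both D and !D.
          branch 1.2.2 (add !C):
            !(!B == A): β-rule — branch into !B, !A  //  !!B, A.
              branch 1.2.2.1 (add !B, !A):
                × closes — contains both A and !A.
              branch 1.2.2.2 (add !!B, A):
                ○ open, literals {A=1, B=1, C=0}.
  branch 2 (add D):
    ((D || D) || A): β-rule — branch into (D || D)  //  A.
      branch 2.1 (add (D || D)):
        !(((D && !A) -> D) && C): β-rule — branch into !((D && !A) -> D)  //  !C.
          branch 2.1.1 (add !((D && !A) -> D)):
            !((D && !A) -> D): α-rule — add (D && !A), !D.
            × closes — contains both D and !D.
          branch 2.1.2 (add !C):
            (D || D): β-rule — branch into D  //  D.
              branch 2.1.2.1 (add D):
                ○ open, literals {A=1, C=0, D=1}.
              branch 2.1.2.2 (add D):
                ○ open, literals {A=1, C=0, D=1}.
      branch 2.2 (add A):
        !(((D && !A) -> D) && C): β-rule — branch into !((D && !A) -> D)  //  !C.
          branch 2.2.1 (add !((D && !A) -> D)):
            !((D && !A) -> D): α-rule — add (D && !A), !D.
            × closes — contains both D and !D.
          branch 2.2.2 (add !C):
            ○ open, literals {A=1, C=0, D=1}.
6 branches closed, 6 open.
An open branch gives a countermodel: A=1, B=1, C=0, D=1 (unmentioned atoms arbitrary); the premises hold there but the conclusion fails.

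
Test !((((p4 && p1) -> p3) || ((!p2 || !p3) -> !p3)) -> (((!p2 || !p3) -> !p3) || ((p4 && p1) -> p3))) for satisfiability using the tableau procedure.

Initial set: {!((((p4 && p1) -> p3) || ((!p2 || !p3) -> !p3)) -> (((!p2 || !p3) -> !p3) || ((p4 && p1) -> p3)))}.
!((((p4 && p1) -> p3) || ((!p2 || !p3) -> !p3)) -> (((!p2 || !p3) -> !p3) || ((p4 && p1) -> p3))): α-rule — add (((p4 && p1) -> p3) || ((!p2 || !p3) -> !p3)), !(((!p2 || !p3) -> !p3) || ((p4 && p1) -> p3)).
!(((!p2 || !p3) -> !p3) || ((p4 && p1) -> p3)): α-rule — add !((!p2 || !p3) -> !p3), !((p4 && p1) -> p3).
!((!p2 || !p3) -> !p3): α-rule — add (!p2 || !p3), !!p3.
!((p4 && p1) -> p3): α-rule — add (p4 && p1), !p3.
× closes — contains both p3 and !p3.
All 1 branch closes.
Every branch closed; the formula is unsatisfiable.

Unsatisfiable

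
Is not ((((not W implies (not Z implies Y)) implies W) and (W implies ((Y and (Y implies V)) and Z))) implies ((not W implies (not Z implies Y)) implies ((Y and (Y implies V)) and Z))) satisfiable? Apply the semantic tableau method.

Initial set: {T not ((((not W implies (not Z implies Y)) implies W) and (W implies ((Y and (Y implies V)) and Z))) implies ((not W implies (not Z implies Y)) implies ((Y and (Y implies V)) and Z)))}.
T not ((((not W implies (not Z implies Y)) implies W) and (W implies ((Y and (Y implies V)) and Z))) implies ((not W implies (not Z implies Y)) implies ((Y and (Y implies V)) and Z))): α-rule — add T (((not W implies (not Z implies Y)) implies W) and (W implies ((Y and (Y implies V)) and Z))), F ((not W implies (not Z implies Y)) implies ((Y and (Y implies V)) and Z)).
T (((not W implies (not Z implies Y)) implies W) and (W implies ((Y and (Y implies V)) and Z))): α-rule — add T ((not W implies (not Z implies Y)) implies W), T (W implies ((Y and (Y implies V)) and Z)).
F ((not W implies (not Z implies Y)) implies ((Y and (Y implies V)) and Z)): α-rule — add T (not W implies (not Z implies Y)), F ((Y and (Y implies V)) and Z).
T ((not W implies (not Z implies Y)) implies W): β-rule — branch into F (not W implies (not Z implies Y))  //  T W.
  branch 1 (add F (not W implies (not Z implies Y))):
    F (not W implies (not Z implies Y)): α-rule — add T not W, F (not Z implies Y).
    F (not Z implies Y): α-rule — add T not Z, F Y.
    T (W implies ((Y and (Y implies V)) and Z)): β-rule — branch into F W  //  T ((Y and (Y implies V)) and Z).
      branch 1.1 (add F W):
        T (not W implies (not Z implies Y)): β-rule — branch into F not W  //  T (not Z implies Y).
          branch 1.1.1 (add F not W):
            × closes — contains both W and not W.
          branch 1.1.2 (add T (not Z implies Y)):
            F ((Y and (Y implies V)) and Z): β-rule — branch into F (Y and (Y implies V))  //  F Z.
              branch 1.1.2.1 (add F (Y and (Y implies V))):
                T (not Z implies Y): β-rule — branch into F not Z  //  T Y.
                  branch 1.1.2.1.1 (add F not Z):
                    × closes — contains both Z and not Z.
                  branch 1.1.2.1.2 (add T Y):
                    × closes — contains both Y and not Y.
              branch 1.1.2.2 (add F Z):
                T (not Z implies Y): β-rule — branch into F not Z  //  T Y.
                  branch 1.1.2.2.1 (add F not Z):
                    × closes — contains both Z and not Z.
                  branch 1.1.2.2.2 (add T Y):
                    × closes — contains both Y and not Y.
      branch 1.2 (add T ((Y and (Y implies V)) and Z)):
        T ((Y and (Y implies V)) and Z): α-rule — add T (Y and (Y implies V)), T Z.
        × closes — contains both Z and not Z.
  branch 2 (add T W):
    T (W implies ((Y and (Y implies V)) and Z)): β-rule — branch into F W  //  T ((Y and (Y implies V)) and Z).
      branch 2.1 (add F W):
        × closes — contains both W and not W.
      branch 2.2 (add T ((Y and (Y implies V)) and Z)):
        T ((Y and (Y implies V)) and Z): α-rule — add T (Y and (Y implies V)), T Z.
        T (Y and (Y implies V)): α-rule — add T Y, T (Y implies V).
        T (not W implies (not Z implies Y)): β-rule — branch into F not W  //  T (not Z implies Y).
          branch 2.2.1 (add F not W):
            F ((Y and (Y implies V)) and Z): β-rule — branch into F (Y and (Y implies V))  //  F Z.
              branch 2.2.1.1 (add F (Y and (Y implies V))):
                T (Y implies V): β-rule — branch into F Y  //  T V.
                  branch 2.2.1.1.1 (add F Y):
                    × closes — contains both Y and not Y.
                  branch 2.2.1.1.2 (add T V):
                    F (Y and (Y implies V)): β-rule — branch into F Y  //  F (Y implies V).
                      branch 2.2.1.1.2.1 (add F Y):
                        × closes — contains both Y and not Y.
                      branch 2.2.1.1.2.2 (add F (Y implies V)):
                        F (Y implies V): α-rule — add T Y, F V.
                        × closes — contains both V and not V.
              branch 2.2.1.2 (add F Z):
                × closes — contains both Z and not Z.
          branch 2.2.2 (add T (not Z implies Y)):
            F ((Y and (Y implies V)) and Z): β-rule — branch into F (Y and (Y implies V))  //  F Z.
              branch 2.2.2.1 (add F (Y and (Y implies V))):
                T (Y implies V): β-rule — branch into F Y  //  T V.
                  branch 2.2.2.1.1 (add F Y):
                    × closes — contains both Y and not Y.
                  branch 2.2.2.1.2 (add T V):
                    T (not Z implies Y): β-rule — branch into F not Z  //  T Y.
                      branch 2.2.2.1.2.1 (add F not Z):
                        F (Y and (Y implies V)): β-rule — branch into F Y  //  F (Y implies V).
                          branch 2.2.2.1.2.1.1 (add F Y):
                            × closes — contains both Y and not Y.
                          branch 2.2.2.1.2.1.2 (add F (Y implies V)):
                            F (Y implies V): α-rule — add T Y, F V.
                            × closes — contains both V and not V.
                      branch 2.2.2.1.2.2 (add T Y):
                        F (Y and (Y implies V)): β-rule — branch into F Y  //  F (Y implies V).
                          branch 2.2.2.1.2.2.1 (add F Y):
                            × closes — contains both Y and not Y.
                          branch 2.2.2.1.2.2.2 (add F (Y implies V)):
                            F (Y implies V): α-rule — add T Y, F V.
                            × closes — contains both V and not V.
              branch 2.2.2.2 (add F Z):
                × closes — contains both Z and not Z.
All 17 branches close.
Every branch closed; the formula is unsatisfiable.

Unsatisfiable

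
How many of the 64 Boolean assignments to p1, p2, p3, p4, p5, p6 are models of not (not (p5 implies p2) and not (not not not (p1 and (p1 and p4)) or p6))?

62

Initial set: {not (not (p5 implies p2) and not (not not not (p1 and (p1 and p4)) or p6))}.
not (not (p5 implies p2) and not (not not not (p1 and (p1 and p4)) or p6)): β-rule — branch into not not (p5 implies p2)  //  not not (not not not (p1 and (p1 and p4)) or p6).
  branch 1 (add not not (p5 implies p2)):
    not not (p5 implies p2): β-rule — branch into not p5  //  p2.
      branch 1.1 (add not p5):
        ○ open, literals {p5=0}.
      branch 1.2 (add p2):
        ○ open, literals {p2=1}.
  branch 2 (add not not (not not not (p1 and (p1 and p4)) or p6)):
    not not (not not not (p1 and (p1 and p4)) or p6): β-rule — branch into not not not (p1 and (p1 and p4))  //  p6.
      branch 2.1 (add not not not (p1 and (p1 and p4))):
        not not not (p1 and (p1 and p4)): drop double negation, giving not (p1 and (p1 and p4)).
        not (p1 and (p1 and p4)): β-rule — branch into not p1  //  not (p1 and p4).
          branch 2.1.1 (add not p1):
            ○ open, literals {p1=0}.
          branch 2.1.2 (add not (p1 and p4)):
            not (p1 and p4): β-rule — branch into not p1  //  not p4.
              branch 2.1.2.1 (add not p1):
                ○ open, literals {p1=0}.
              branch 2.1.2.2 (add not p4):
                ○ open, literals {p4=0}.
      branch 2.2 (add p6):
        ○ open, literals {p6=1}.
0 branches closed, 6 open.
Each open branch fixes some atoms; the unmentioned ones are free. Counting distinct full assignments: branch {p5=0} (p1, p2, p3, p4, p6) contributes 32 new; branch {p2=1} (p1, p3, p4, p5, p6) contributes 16 new; branch {p1=0} (p2, p3, p4, p5, p6) contributes 8 new; branch {p1=0} (p2, p3, p4, p5, p6) contributes 0 new; branch {p4=0} (p1, p2, p3, p5, p6) contributes 4 new; branch {p6=1} (p1, p2, p3, p4, p5) contributes 2 new. Total: 62.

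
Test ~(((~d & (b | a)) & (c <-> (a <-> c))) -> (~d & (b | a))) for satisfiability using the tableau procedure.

Initial set: {~(((~d & (b | a)) & (c <-> (a <-> c))) -> (~d & (b | a)))}.
~(((~d & (b | a)) & (c <-> (a <-> c))) -> (~d & (b | a))): α-rule — add ((~d & (b | a)) & (c <-> (a <-> c))), ~(~d & (b | a)).
((~d & (b | a)) & (c <-> (a <-> c))): α-rule — add (~d & (b | a)), (c <-> (a <-> c)).
(~d & (b | a)): α-rule — add ~d, (b | a).
~(~d & (b | a)): β-rule — branch into ~~d  //  ~(b | a).
  branch 1 (add ~~d):
    × closes — contains both d and ~d.
  branch 2 (add ~(b | a)):
    ~(b | a): α-rule — add ~b, ~a.
    (c <-> (a <-> c)): β-rule — branch into c, (a <-> c)  //  ~c, ~(a <-> c).
      branch 2.1 (add c, (a <-> c)):
        (b | a): β-rule — branch into b  //  a.
          branch 2.1.1 (add b):
            × closes — contains both b and ~b.
          branch 2.1.2 (add a):
            × closes — contains both a and ~a.
      branch 2.2 (add ~c, ~(a <-> c)):
        (b | a): β-rule — branch into b  //  a.
          branch 2.2.1 (add b):
            × closes — contains both b and ~b.
          branch 2.2.2 (add a):
            × closes — contains both a and ~a.
All 5 branches close.
Every branch closed; the formula is unsatisfiable.

Unsatisfiable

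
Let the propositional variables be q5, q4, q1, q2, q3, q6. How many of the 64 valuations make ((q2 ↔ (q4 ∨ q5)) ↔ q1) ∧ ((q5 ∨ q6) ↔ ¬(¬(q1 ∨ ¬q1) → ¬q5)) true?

8

Initial set: {(((q2 ↔ (q4 ∨ q5)) ↔ q1) ∧ ((q5 ∨ q6) ↔ ¬(¬(q1 ∨ ¬q1) → ¬q5)))}.
(((q2 ↔ (q4 ∨ q5)) ↔ q1) ∧ ((q5 ∨ q6) ↔ ¬(¬(q1 ∨ ¬q1) → ¬q5))): α-rule — add ((q2 ↔ (q4 ∨ q5)) ↔ q1), ((q5 ∨ q6) ↔ ¬(¬(q1 ∨ ¬q1) → ¬q5)).
((q2 ↔ (q4 ∨ q5)) ↔ q1): β-rule — branch into (q2 ↔ (q4 ∨ q5)), q1  //  ¬(q2 ↔ (q4 ∨ q5)), ¬q1.
  branch 1 (add (q2 ↔ (q4 ∨ q5)), q1):
    ((q5 ∨ q6) ↔ ¬(¬(q1 ∨ ¬q1) → ¬q5)): β-rule — branch into (q5 ∨ q6), ¬(¬(q1 ∨ ¬q1) → ¬q5)  //  ¬(q5 ∨ q6), ¬¬(¬(q1 ∨ ¬q1) → ¬q5).
      branch 1.1 (add (q5 ∨ q6), ¬(¬(q1 ∨ ¬q1) → ¬q5)):
        ¬(¬(q1 ∨ ¬q1) → ¬q5): α-rule — add ¬(q1 ∨ ¬q1), ¬¬q5.
        ¬(q1 ∨ ¬q1): α-rule — add ¬q1, ¬¬q1.
        × closes — contains both q1 and ¬q1.
      branch 1.2 (add ¬(q5 ∨ q6), ¬¬(¬(q1 ∨ ¬q1) → ¬q5)):
        ¬(q5 ∨ q6): α-rule — add ¬q5, ¬q6.
        (q2 ↔ (q4 ∨ q5)): β-rule — branch into q2, (q4 ∨ q5)  //  ¬q2, ¬(q4 ∨ q5).
          branch 1.2.1 (add q2, (q4 ∨ q5)):
            ¬¬(¬(q1 ∨ ¬q1) → ¬q5): β-rule — branch into ¬¬(q1 ∨ ¬q1)  //  ¬q5.
              branch 1.2.1.1 (add ¬¬(q1 ∨ ¬q1)):
                (q4 ∨ q5): β-rule — branch into q4  //  q5.
                  branch 1.2.1.1.1 (add q4):
                    ¬¬(q1 ∨ ¬q1): β-rule — branch into q1  //  ¬q1.
                      branch 1.2.1.1.1.1 (add q1):
                        ○ open, literals {q1=T, q2=T, q4=T, q5=F, q6=F}.
                      branch 1.2.1.1.1.2 (add ¬q1):
                        × closes — contains both q1 and ¬q1.
                  branch 1.2.1.1.2 (add q5):
                    × closes — contains both q5 and ¬q5.
              branch 1.2.1.2 (add ¬q5):
                (q4 ∨ q5): β-rule — branch into q4  //  q5.
                  branch 1.2.1.2.1 (add q4):
                    ○ open, literals {q1=T, q2=T, q4=T, q5=F, q6=F}.
                  branch 1.2.1.2.2 (add q5):
                    × closes — contains both q5 and ¬q5.
          branch 1.2.2 (add ¬q2, ¬(q4 ∨ q5)):
            ¬(q4 ∨ q5): α-rule — add ¬q4, ¬q5.
            ¬¬(¬(q1 ∨ ¬q1) → ¬q5): β-rule — branch into ¬¬(q1 ∨ ¬q1)  //  ¬q5.
              branch 1.2.2.1 (add ¬¬(q1 ∨ ¬q1)):
                ¬¬(q1 ∨ ¬q1): β-rule — branch into q1  //  ¬q1.
                  branch 1.2.2.1.1 (add q1):
                    ○ open, literals {q1=T, q2=F, q4=F, q5=F, q6=F}.
                  branch 1.2.2.1.2 (add ¬q1):
                    × closes — contains both q1 and ¬q1.
              branch 1.2.2.2 (add ¬q5):
                ○ open, literals {q1=T, q2=F, q4=F, q5=F, q6=F}.
  branch 2 (add ¬(q2 ↔ (q4 ∨ q5)), ¬q1):
    ((q5 ∨ q6) ↔ ¬(¬(q1 ∨ ¬q1) → ¬q5)): β-rule — branch into (q5 ∨ q6), ¬(¬(q1 ∨ ¬q1) → ¬q5)  //  ¬(q5 ∨ q6), ¬¬(¬(q1 ∨ ¬q1) → ¬q5).
      branch 2.1 (add (q5 ∨ q6), ¬(¬(q1 ∨ ¬q1) → ¬q5)):
        ¬(¬(q1 ∨ ¬q1) → ¬q5): α-rule — add ¬(q1 ∨ ¬q1), ¬¬q5.
        ¬(q1 ∨ ¬q1): α-rule — add ¬q1, ¬¬q1.
        × closes — contains both q1 and ¬q1.
      branch 2.2 (add ¬(q5 ∨ q6), ¬¬(¬(q1 ∨ ¬q1) → ¬q5)):
        ¬(q5 ∨ q6): α-rule — add ¬q5, ¬q6.
        ¬(q2 ↔ (q4 ∨ q5)): β-rule — branch into q2, ¬(q4 ∨ q5)  //  ¬q2, (q4 ∨ q5).
          branch 2.2.1 (add q2, ¬(q4 ∨ q5)):
            ¬(q4 ∨ q5): α-rule — add ¬q4, ¬q5.
            ¬¬(¬(q1 ∨ ¬q1) → ¬q5): β-rule — branch into ¬¬(q1 ∨ ¬q1)  //  ¬q5.
              branch 2.2.1.1 (add ¬¬(q1 ∨ ¬q1)):
                ¬¬(q1 ∨ ¬q1): β-rule — branch into q1  //  ¬q1.
                  branch 2.2.1.1.1 (add q1):
                    × closes — contains both q1 and ¬q1.
                  branch 2.2.1.1.2 (add ¬q1):
                    ○ open, literals {q1=F, q2=T, q4=F, q5=F, q6=F}.
              branch 2.2.1.2 (add ¬q5):
                ○ open, literals {q1=F, q2=T, q4=F, q5=F, q6=F}.
          branch 2.2.2 (add ¬q2, (q4 ∨ q5)):
            ¬¬(¬(q1 ∨ ¬q1) → ¬q5): β-rule — branch into ¬¬(q1 ∨ ¬q1)  //  ¬q5.
              branch 2.2.2.1 (add ¬¬(q1 ∨ ¬q1)):
                (q4 ∨ q5): β-rule — branch into q4  //  q5.
                  branch 2.2.2.1.1 (add q4):
                    ¬¬(q1 ∨ ¬q1): β-rule — branch into q1  //  ¬q1.
                      branch 2.2.2.1.1.1 (add q1):
                        × closes — contains both q1 and ¬q1.
                      branch 2.2.2.1.1.2 (add ¬q1):
                        ○ open, literals {q1=F, q2=F, q4=T, q5=F, q6=F}.
                  branch 2.2.2.1.2 (add q5):
                    × closes — contains both q5 and ¬q5.
              branch 2.2.2.2 (add ¬q5):
                (q4 ∨ q5): β-rule — branch into q4  //  q5.
                  branch 2.2.2.2.1 (add q4):
                    ○ open, literals {q1=F, q2=F, q4=T, q5=F, q6=F}.
                  branch 2.2.2.2.2 (add q5):
                    × closes — contains both q5 and ¬q5.
10 branches closed, 8 open.
Each open branch fixes some atoms; the unmentioned ones are free. Counting distinct full assignments: branch {q1=T, q2=T, q4=T, q5=F, q6=F} (q3) contributes 2 new; branch {q1=T, q2=T, q4=T, q5=F, q6=F} (q3) contributes 0 new; branch {q1=T, q2=F, q4=F, q5=F, q6=F} (q3) contributes 2 new; branch {q1=T, q2=F, q4=F, q5=F, q6=F} (q3) contributes 0 new; branch {q1=F, q2=T, q4=F, q5=F, q6=F} (q3) contributes 2 new; branch {q1=F, q2=T, q4=F, q5=F, q6=F} (q3) contributes 0 new; branch {q1=F, q2=F, q4=T, q5=F, q6=F} (q3) contributes 2 new; branch {q1=F, q2=F, q4=T, q5=F, q6=F} (q3) contributes 0 new. Total: 8.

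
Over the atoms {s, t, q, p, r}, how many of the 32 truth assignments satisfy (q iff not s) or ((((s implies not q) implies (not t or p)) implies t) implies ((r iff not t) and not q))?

Initial set: {((q iff not s) or ((((s implies not q) implies (not t or p)) implies t) implies ((r iff not t) and not q)))}.
((q iff not s) or ((((s implies not q) implies (not t or p)) implies t) implies ((r iff not t) and not q))): β-rule — branch into (q iff not s)  //  ((((s implies not q) implies (not t or p)) implies t) implies ((r iff not t) and not q)).
  branch 1 (add (q iff not s)):
    (q iff not s): β-rule — branch into q, not s  //  not q, not not s.
      branch 1.1 (add q, not s):
        ○ open, literals {q=1, s=0}.
      branch 1.2 (add not q, not not s):
        ○ open, literals {q=0, s=1}.
  branch 2 (add ((((s implies not q) implies (not t or p)) implies t) implies ((r iff not t) and not q))):
    ((((s implies not q) implies (not t or p)) implies t) implies ((r iff not t) and not q)): β-rule — branch into not (((s implies not q) implies (not t or p)) implies t)  //  ((r iff not t) and not q).
      branch 2.1 (add not (((s implies not q) implies (not t or p)) implies t)):
        not (((s implies not q) implies (not t or p)) implies t): α-rule — add ((s implies not q) implies (not t or p)), not t.
        ((s implies not q) implies (not t or p)): β-rule — branch into not (s implies not q)  //  (not t or p).
          branch 2.1.1 (add not (s implies not q)):
            not (s implies not q): α-rule — add s, not not q.
            ○ open, literals {q=1, s=1, t=0}.
          branch 2.1.2 (add (not t or p)):
            (not t or p): β-rule — branch into not t  //  p.
              branch 2.1.2.1 (add not t):
                ○ open, literals {t=0}.
              branch 2.1.2.2 (add p):
                ○ open, literals {p=1, t=0}.
      branch 2.2 (add ((r iff not t) and not q)):
        ((r iff not t) and not q): α-rule — add (r iff not t), not q.
        (r iff not t): β-rule — branch into r, not t  //  not r, not not t.
          branch 2.2.1 (add r, not t):
            ○ open, literals {q=0, r=1, t=0}.
          branch 2.2.2 (add not r, not not t):
            ○ open, literals {q=0, r=0, t=1}.
0 branches closed, 7 open.
Each open branch fixes some atoms; the unmentioned ones are free. Counting distinct full assignments: branch {q=1, s=0} (t, p, r) contributes 8 new; branch {q=0, s=1} (t, p, r) contributes 8 new; branch {q=1, s=1, t=0} (p, r) contributes 4 new; branch {t=0} (s, q, p, r) contributes 4 new; branch {p=1, t=0} (s, q, r) contributes 0 new; branch {q=0, r=1, t=0} (s, p) contributes 0 new; branch {q=0, r=0, t=1} (s, p) contributes 2 new. Total: 26.

26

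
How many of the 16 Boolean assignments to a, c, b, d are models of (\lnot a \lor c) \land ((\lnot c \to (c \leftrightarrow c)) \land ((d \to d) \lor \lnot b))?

12

Initial set: {((\lnot a \lor c) \land ((\lnot c \to (c \leftrightarrow c)) \land ((d \to d) \lor \lnot b)))}.
((\lnot a \lor c) \land ((\lnot c \to (c \leftrightarrow c)) \land ((d \to d) \lor \lnot b))): α-rule — add (\lnot a \lor c), ((\lnot c \to (c \leftrightarrow c)) \land ((d \to d) \lor \lnot b)).
((\lnot c \to (c \leftrightarrow c)) \land ((d \to d) \lor \lnot b)): α-rule — add (\lnot c \to (c \leftrightarrow c)), ((d \to d) \lor \lnot b).
(\lnot a \lor c): β-rule — branch into \lnot a  //  c.
  branch 1 (add \lnot a):
    (\lnot c \to (c \leftrightarrow c)): β-rule — branch into \lnot \lnot c  //  (c \leftrightarrow c).
      branch 1.1 (add \lnot \lnot c):
        ((d \to d) \lor \lnot b): β-rule — branch into (d \to d)  //  \lnot b.
          branch 1.1.1 (add (d \to d)):
            (d \to d): β-rule — branch into \lnot d  //  d.
              branch 1.1.1.1 (add \lnot d):
                ○ open, literals {a=0, c=1, d=0}.
              branch 1.1.1.2 (add d):
                ○ open, literals {a=0, c=1, d=1}.
          branch 1.1.2 (add \lnot b):
            ○ open, literals {a=0, b=0, c=1}.
      branch 1.2 (add (c \leftrightarrow c)):
        ((d \to d) \lor \lnot b): β-rule — branch into (d \to d)  //  \lnot b.
          branch 1.2.1 (add (d \to d)):
            (c \leftrightarrow c): β-rule — branch into c, c  //  \lnot c, \lnot c.
              branch 1.2.1.1 (add c, c):
                (d \to d): β-rule — branch into \lnot d  //  d.
                  branch 1.2.1.1.1 (add \lnot d):
                    ○ open, literals {a=0, c=1, d=0}.
                  branch 1.2.1.1.2 (add d):
                    ○ open, literals {a=0, c=1, d=1}.
              branch 1.2.1.2 (add \lnot c, \lnot c):
                (d \to d): β-rule — branch into \lnot d  //  d.
                  branch 1.2.1.2.1 (add \lnot d):
                    ○ open, literals {a=0, c=0, d=0}.
                  branch 1.2.1.2.2 (add d):
                    ○ open, literals {a=0, c=0, d=1}.
          branch 1.2.2 (add \lnot b):
            (c \leftrightarrow c): β-rule — branch into c, c  //  \lnot c, \lnot c.
              branch 1.2.2.1 (add c, c):
                ○ open, literals {a=0, b=0, c=1}.
              branch 1.2.2.2 (add \lnot c, \lnot c):
                ○ open, literals {a=0, b=0, c=0}.
  branch 2 (add c):
    (\lnot c \to (c \leftrightarrow c)): β-rule — branch into \lnot \lnot c  //  (c \leftrightarrow c).
      branch 2.1 (add \lnot \lnot c):
        ((d \to d) \lor \lnot b): β-rule — branch into (d \to d)  //  \lnot b.
          branch 2.1.1 (add (d \to d)):
            (d \to d): β-rule — branch into \lnot d  //  d.
              branch 2.1.1.1 (add \lnot d):
                ○ open, literals {c=1, d=0}.
              branch 2.1.1.2 (add d):
                ○ open, literals {c=1, d=1}.
          branch 2.1.2 (add \lnot b):
            ○ open, literals {b=0, c=1}.
      branch 2.2 (add (c \leftrightarrow c)):
        ((d \to d) \lor \lnot b): β-rule — branch into (d \to d)  //  \lnot b.
          branch 2.2.1 (add (d \to d)):
            (c \leftrightarrow c): β-rule — branch into c, c  //  \lnot c, \lnot c.
              branch 2.2.1.1 (add c, c):
                (d \to d): β-rule — branch into \lnot d  //  d.
                  branch 2.2.1.1.1 (add \lnot d):
                    ○ open, literals {c=1, d=0}.
                  branch 2.2.1.1.2 (add d):
                    ○ open, literals {c=1, d=1}.
              branch 2.2.1.2 (add \lnot c, \lnot c):
                × closes — contains both c and \lnot c.
          branch 2.2.2 (add \lnot b):
            (c \leftrightarrow c): β-rule — branch into c, c  //  \lnot c, \lnot c.
              branch 2.2.2.1 (add c, c):
                ○ open, literals {b=0, c=1}.
              branch 2.2.2.2 (add \lnot c, \lnot c):
                × closes — contains both c and \lnot c.
2 branches closed, 15 open.
Each open branch fixes some atoms; the unmentioned ones are free. Counting distinct full assignments: branch {a=0, c=1, d=0} (b) contributes 2 new; branch {a=0, c=1, d=1} (b) contributes 2 new; branch {a=0, b=0, c=1} (d) contributes 0 new; branch {a=0, c=1, d=0} (b) contributes 0 new; branch {a=0, c=1, d=1} (b) contributes 0 new; branch {a=0, c=0, d=0} (b) contributes 2 new; branch {a=0, c=0, d=1} (b) contributes 2 new; branch {a=0, b=0, c=1} (d) contributes 0 new; branch {a=0, b=0, c=0} (d) contributes 0 new; branch {c=1, d=0} (a, b) contributes 2 new; branch {c=1, d=1} (a, b) contributes 2 new; branch {b=0, c=1} (a, d) contributes 0 new; branch {c=1, d=0} (a, b) contributes 0 new; branch {c=1, d=1} (a, b) contributes 0 new; branch {b=0, c=1} (a, d) contributes 0 new. Total: 12.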